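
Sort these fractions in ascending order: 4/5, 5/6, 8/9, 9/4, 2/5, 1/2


Convert to decimal for comparison:
  4/5 = 0.8
  5/6 = 0.8333
  8/9 = 0.8889
  9/4 = 2.25
  2/5 = 0.4
  1/2 = 0.5
Decimals in increasing order: 0.4 < 0.5 < 0.8 < 0.8333 < 0.8889 < 2.25
Writing each back as its fraction gives the sorted order.
Final answer: 2/5, 1/2, 4/5, 5/6, 8/9, 9/4


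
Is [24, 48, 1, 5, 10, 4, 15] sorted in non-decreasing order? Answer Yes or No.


Check consecutive pairs:
  24 <= 48? True
  48 <= 1? False
  1 <= 5? True
  5 <= 10? True
  10 <= 4? False
  4 <= 15? True
2 consecutive pair(s) are out of order, so the list is not sorted.
Final answer: No


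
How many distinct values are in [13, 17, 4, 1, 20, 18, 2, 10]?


List all unique values:
Distinct values: [1, 2, 4, 10, 13, 17, 18, 20]
Count = 8
Final answer: 8


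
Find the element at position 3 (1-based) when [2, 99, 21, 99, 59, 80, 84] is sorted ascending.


Sort ascending: [2, 21, 59, 80, 84, 99, 99]
The 3rd element (1-indexed) is at index 2.
Value = 59
Final answer: 59


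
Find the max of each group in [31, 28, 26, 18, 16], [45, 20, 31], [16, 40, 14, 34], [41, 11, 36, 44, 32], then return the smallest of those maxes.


Find max of each group:
  Group 1: [31, 28, 26, 18, 16] -> max = 31
  Group 2: [45, 20, 31] -> max = 45
  Group 3: [16, 40, 14, 34] -> max = 40
  Group 4: [41, 11, 36, 44, 32] -> max = 44
Maxes: [31, 45, 40, 44]
Minimum of maxes = 31
Final answer: 31


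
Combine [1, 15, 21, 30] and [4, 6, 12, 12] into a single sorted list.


List A: [1, 15, 21, 30]
List B: [4, 6, 12, 12]
Repeatedly compare the front elements and take the smaller:
  1 vs 4 -> take 1
  15 vs 4 -> take 4
  15 vs 6 -> take 6
  15 vs 12 -> take 12
  15 vs 12 -> take 12
  B is exhausted; append the rest of A: [15, 21, 30]
Final answer: [1, 4, 6, 12, 12, 15, 21, 30]


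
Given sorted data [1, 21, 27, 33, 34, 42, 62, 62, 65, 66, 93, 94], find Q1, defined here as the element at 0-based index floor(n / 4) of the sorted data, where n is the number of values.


The list has n = 12 elements.
Q1 index = floor(12 / 4) = floor(3) = 3
Counting from index 0 in the sorted data, the element at index 3 is 33.
Final answer: 33


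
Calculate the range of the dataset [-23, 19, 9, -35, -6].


Maximum value: 19
Minimum value: -35
Range = 19 - (-35) = 54
Final answer: 54


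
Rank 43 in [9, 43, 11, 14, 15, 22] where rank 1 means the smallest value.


Sort ascending: [9, 11, 14, 15, 22, 43]
Find 43 in the sorted list.
43 is at position 6 (1-indexed).
Final answer: 6


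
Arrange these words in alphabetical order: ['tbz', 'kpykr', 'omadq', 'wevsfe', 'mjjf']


Compare strings character by character (the first differing letter decides):
  'kpykr' < 'mjjf' since 'k' < 'm' at position 1
  'mjjf' < 'omadq' since 'm' < 'o' at position 1
  'omadq' < 'tbz' since 'o' < 't' at position 1
  'tbz' < 'wevsfe' since 't' < 'w' at position 1
Chaining these comparisons gives the alphabetical order.
Final answer: ['kpykr', 'mjjf', 'omadq', 'tbz', 'wevsfe']


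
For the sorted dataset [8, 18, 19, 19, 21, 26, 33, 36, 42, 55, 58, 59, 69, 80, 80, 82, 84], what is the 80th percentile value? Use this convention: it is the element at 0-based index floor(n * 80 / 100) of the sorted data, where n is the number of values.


The dataset has n = 17 elements.
Index = floor(17 * 80 / 100) = floor(1360 / 100) = floor(13.6) = 13
Counting from index 0 in the sorted data, the element at index 13 is 80.
Final answer: 80


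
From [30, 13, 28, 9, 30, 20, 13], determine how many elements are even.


Check each element:
  30 is even
  13 is odd
  28 is even
  9 is odd
  30 is even
  20 is even
  13 is odd
Evens: [30, 28, 30, 20]
Count of evens = 4
Final answer: 4


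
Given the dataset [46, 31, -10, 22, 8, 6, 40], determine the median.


First, sort the list: [-10, 6, 8, 22, 31, 40, 46]
The list has 7 elements (odd count).
The middle index is 3 (0-based), and the element there is 22.
Final answer: 22


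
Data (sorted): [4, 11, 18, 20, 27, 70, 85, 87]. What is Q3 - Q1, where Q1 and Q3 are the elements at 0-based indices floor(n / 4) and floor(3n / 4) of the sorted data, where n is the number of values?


The data has n = 8 elements.
Q1 index = floor(8 / 4) = floor(2) = 2; Q3 index = floor(3 * 8 / 4) = floor(6) = 6
Q1 = element at index 2 = 18
Q3 = element at index 6 = 85
IQR = 85 - 18 = 67
Final answer: 67


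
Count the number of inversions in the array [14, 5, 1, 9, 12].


For each element, count the later elements that are smaller than it:
  14 (index 0): smaller elements after it = [5, 1, 9, 12] -> 4
  5 (index 1): smaller elements after it = [1] -> 1
  1 (index 2): smaller elements after it = [] -> 0
  9 (index 3): smaller elements after it = [] -> 0
Total inversions = 4 + 1 + 0 + 0 = 5
Final answer: 5


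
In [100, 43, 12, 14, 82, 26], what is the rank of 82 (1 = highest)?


Sort descending: [100, 82, 43, 26, 14, 12]
Find 82 in the sorted list.
82 is at position 2.
Final answer: 2


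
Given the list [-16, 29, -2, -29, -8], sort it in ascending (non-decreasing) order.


Original list: [-16, 29, -2, -29, -8]
Repeatedly take the smallest remaining element:
  Remaining [-16, 29, -2, -29, -8] -> smallest is -29
  Remaining [-16, 29, -2, -8] -> smallest is -16
  Remaining [29, -2, -8] -> smallest is -8
  Remaining [29, -2] -> smallest is -2
  Remaining [29] -> smallest is 29
Collecting the picks in order gives the sorted list.
Final answer: [-29, -16, -8, -2, 29]


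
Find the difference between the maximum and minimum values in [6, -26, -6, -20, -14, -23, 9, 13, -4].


Maximum value: 13
Minimum value: -26
Range = 13 - (-26) = 39
Final answer: 39


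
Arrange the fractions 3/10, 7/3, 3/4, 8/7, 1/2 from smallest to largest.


Convert to decimal for comparison:
  3/10 = 0.3
  7/3 = 2.3333
  3/4 = 0.75
  8/7 = 1.1429
  1/2 = 0.5
Decimals in increasing order: 0.3 < 0.5 < 0.75 < 1.1429 < 2.3333
Writing each back as its fraction gives the sorted order.
Final answer: 3/10, 1/2, 3/4, 8/7, 7/3


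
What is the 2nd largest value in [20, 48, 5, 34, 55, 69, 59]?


Sort descending: [69, 59, 55, 48, 34, 20, 5]
The 2nd element (1-indexed) is at index 1.
Value = 59
Final answer: 59


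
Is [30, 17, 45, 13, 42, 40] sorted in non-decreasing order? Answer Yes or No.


Check consecutive pairs:
  30 <= 17? False
  17 <= 45? True
  45 <= 13? False
  13 <= 42? True
  42 <= 40? False
3 consecutive pair(s) are out of order, so the list is not sorted.
Final answer: No


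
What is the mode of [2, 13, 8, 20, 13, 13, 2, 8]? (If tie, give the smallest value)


Count the frequency of each value:
  2 appears 2 time(s)
  8 appears 2 time(s)
  13 appears 3 time(s)
  20 appears 1 time(s)
Maximum frequency is 3.
Only 13 reaches that frequency, so it is the mode.
Final answer: 13


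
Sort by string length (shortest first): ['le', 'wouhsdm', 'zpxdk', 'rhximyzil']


Compute lengths:
  'le' has length 2
  'wouhsdm' has length 7
  'zpxdk' has length 5
  'rhximyzil' has length 9
Lengths in increasing order: 2 < 5 < 7 < 9
Listing the words in that order gives the answer.
Final answer: ['le', 'zpxdk', 'wouhsdm', 'rhximyzil']


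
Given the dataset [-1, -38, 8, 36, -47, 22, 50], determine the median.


First, sort the list: [-47, -38, -1, 8, 22, 36, 50]
The list has 7 elements (odd count).
The middle index is 3 (0-based), and the element there is 8.
Final answer: 8


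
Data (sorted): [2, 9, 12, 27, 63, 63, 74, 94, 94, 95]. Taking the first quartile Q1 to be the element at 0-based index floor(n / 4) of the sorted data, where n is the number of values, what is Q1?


The list has n = 10 elements.
Q1 index = floor(10 / 4) = floor(2.5) = 2
Counting from index 0 in the sorted data, the element at index 2 is 12.
Final answer: 12


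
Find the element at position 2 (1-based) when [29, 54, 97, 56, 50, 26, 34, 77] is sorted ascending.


Sort ascending: [26, 29, 34, 50, 54, 56, 77, 97]
The 2nd element (1-indexed) is at index 1.
Value = 29
Final answer: 29


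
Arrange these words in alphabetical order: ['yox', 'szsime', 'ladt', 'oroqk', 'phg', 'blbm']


Compare strings character by character (the first differing letter decides):
  'blbm' < 'ladt' since 'b' < 'l' at position 1
  'ladt' < 'oroqk' since 'l' < 'o' at position 1
  'oroqk' < 'phg' since 'o' < 'p' at position 1
  'phg' < 'szsime' since 'p' < 's' at position 1
  'szsime' < 'yox' since 's' < 'y' at position 1
Chaining these comparisons gives the alphabetical order.
Final answer: ['blbm', 'ladt', 'oroqk', 'phg', 'szsime', 'yox']


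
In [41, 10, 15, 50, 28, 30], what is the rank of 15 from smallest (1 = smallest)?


Sort ascending: [10, 15, 28, 30, 41, 50]
Find 15 in the sorted list.
15 is at position 2 (1-indexed).
Final answer: 2


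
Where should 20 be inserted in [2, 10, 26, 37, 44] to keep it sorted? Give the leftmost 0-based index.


List is sorted: [2, 10, 26, 37, 44]
We need the leftmost position where 20 can be inserted, i.e. the first index whose element is >= 20 (or the end of the list if none is).
Binary search with low=0, high=5 (0-based indices):
  low=0, high=5, mid=2: a[2]=26 >= 20, so high = 2
  low=0, high=2, mid=1: a[1]=10 < 20, so low = 2
Now low = high = 2, so the insertion index is 2.
Final answer: 2


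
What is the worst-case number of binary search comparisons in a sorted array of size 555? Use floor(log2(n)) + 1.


Binary search halves the search space each step.
Maximum comparisons = floor(log2(555)) + 1
log2(555) = 9.1163
floor(log2(555)) = 9, so 9 + 1 = 10
Final answer: 10


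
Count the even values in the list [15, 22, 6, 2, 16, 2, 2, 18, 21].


Check each element:
  15 is odd
  22 is even
  6 is even
  2 is even
  16 is even
  2 is even
  2 is even
  18 is even
  21 is odd
Evens: [22, 6, 2, 16, 2, 2, 18]
Count of evens = 7
Final answer: 7


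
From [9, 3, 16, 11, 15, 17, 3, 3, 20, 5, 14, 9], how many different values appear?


List all unique values:
Distinct values: [3, 5, 9, 11, 14, 15, 16, 17, 20]
Count = 9
Final answer: 9


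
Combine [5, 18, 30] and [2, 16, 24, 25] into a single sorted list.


List A: [5, 18, 30]
List B: [2, 16, 24, 25]
Repeatedly compare the front elements and take the smaller:
  5 vs 2 -> take 2
  5 vs 16 -> take 5
  18 vs 16 -> take 16
  18 vs 24 -> take 18
  30 vs 24 -> take 24
  30 vs 25 -> take 25
  B is exhausted; append the rest of A: [30]
Final answer: [2, 5, 16, 18, 24, 25, 30]


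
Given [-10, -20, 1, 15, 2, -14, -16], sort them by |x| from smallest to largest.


Compute absolute values:
  |-10| = 10
  |-20| = 20
  |1| = 1
  |15| = 15
  |2| = 2
  |-14| = 14
  |-16| = 16
Absolute values in increasing order: 1 < 2 < 10 < 14 < 15 < 16 < 20
Listing the original numbers in that order gives the answer.
Final answer: [1, 2, -10, -14, 15, -16, -20]


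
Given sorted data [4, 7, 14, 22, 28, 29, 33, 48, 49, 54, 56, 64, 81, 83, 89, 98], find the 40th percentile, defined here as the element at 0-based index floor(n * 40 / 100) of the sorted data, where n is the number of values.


The dataset has n = 16 elements.
Index = floor(16 * 40 / 100) = floor(640 / 100) = floor(6.4) = 6
Counting from index 0 in the sorted data, the element at index 6 is 33.
Final answer: 33


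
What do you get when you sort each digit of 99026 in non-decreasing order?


The number 99026 has digits: 9, 9, 0, 2, 6
Sorted: 0, 2, 6, 9, 9
Joining the sorted digits gives the result.
Final answer: 02699


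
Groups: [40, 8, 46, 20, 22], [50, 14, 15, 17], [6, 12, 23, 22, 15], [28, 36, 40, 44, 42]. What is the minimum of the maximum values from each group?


Find max of each group:
  Group 1: [40, 8, 46, 20, 22] -> max = 46
  Group 2: [50, 14, 15, 17] -> max = 50
  Group 3: [6, 12, 23, 22, 15] -> max = 23
  Group 4: [28, 36, 40, 44, 42] -> max = 44
Maxes: [46, 50, 23, 44]
Minimum of maxes = 23
Final answer: 23


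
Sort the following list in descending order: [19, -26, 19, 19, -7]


Original list: [19, -26, 19, 19, -7]
Repeatedly take the largest remaining element:
  Remaining [19, -26, 19, 19, -7] -> largest is 19
  Remaining [-26, 19, 19, -7] -> largest is 19
  Remaining [-26, 19, -7] -> largest is 19
  Remaining [-26, -7] -> largest is -7
  Remaining [-26] -> largest is -26
Collecting the picks in order gives the descending list.
Final answer: [19, 19, 19, -7, -26]


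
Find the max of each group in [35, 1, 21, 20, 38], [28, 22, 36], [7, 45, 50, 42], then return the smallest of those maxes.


Find max of each group:
  Group 1: [35, 1, 21, 20, 38] -> max = 38
  Group 2: [28, 22, 36] -> max = 36
  Group 3: [7, 45, 50, 42] -> max = 50
Maxes: [38, 36, 50]
Minimum of maxes = 36
Final answer: 36


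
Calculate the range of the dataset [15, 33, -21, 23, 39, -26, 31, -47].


Maximum value: 39
Minimum value: -47
Range = 39 - (-47) = 86
Final answer: 86


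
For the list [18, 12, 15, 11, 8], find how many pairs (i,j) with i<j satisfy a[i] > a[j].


For each element, count the later elements that are smaller than it:
  18 (index 0): smaller elements after it = [12, 15, 11, 8] -> 4
  12 (index 1): smaller elements after it = [11, 8] -> 2
  15 (index 2): smaller elements after it = [11, 8] -> 2
  11 (index 3): smaller elements after it = [8] -> 1
Total inversions = 4 + 2 + 2 + 1 = 9
Final answer: 9


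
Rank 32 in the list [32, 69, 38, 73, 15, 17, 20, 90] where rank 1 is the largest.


Sort descending: [90, 73, 69, 38, 32, 20, 17, 15]
Find 32 in the sorted list.
32 is at position 5.
Final answer: 5


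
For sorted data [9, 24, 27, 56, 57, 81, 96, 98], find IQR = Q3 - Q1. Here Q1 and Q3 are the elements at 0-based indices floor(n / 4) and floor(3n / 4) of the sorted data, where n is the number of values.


The data has n = 8 elements.
Q1 index = floor(8 / 4) = floor(2) = 2; Q3 index = floor(3 * 8 / 4) = floor(6) = 6
Q1 = element at index 2 = 27
Q3 = element at index 6 = 96
IQR = 96 - 27 = 69
Final answer: 69


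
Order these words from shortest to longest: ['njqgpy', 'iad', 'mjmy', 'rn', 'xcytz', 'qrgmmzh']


Compute lengths:
  'njqgpy' has length 6
  'iad' has length 3
  'mjmy' has length 4
  'rn' has length 2
  'xcytz' has length 5
  'qrgmmzh' has length 7
Lengths in increasing order: 2 < 3 < 4 < 5 < 6 < 7
Listing the words in that order gives the answer.
Final answer: ['rn', 'iad', 'mjmy', 'xcytz', 'njqgpy', 'qrgmmzh']


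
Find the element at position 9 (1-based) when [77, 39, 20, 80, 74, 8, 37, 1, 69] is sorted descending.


Sort descending: [80, 77, 74, 69, 39, 37, 20, 8, 1]
The 9th element (1-indexed) is at index 8.
Value = 1
Final answer: 1


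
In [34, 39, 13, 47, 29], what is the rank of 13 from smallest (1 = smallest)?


Sort ascending: [13, 29, 34, 39, 47]
Find 13 in the sorted list.
13 is at position 1 (1-indexed).
Final answer: 1


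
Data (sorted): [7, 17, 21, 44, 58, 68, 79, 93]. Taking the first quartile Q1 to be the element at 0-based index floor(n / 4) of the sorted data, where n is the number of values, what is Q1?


The list has n = 8 elements.
Q1 index = floor(8 / 4) = floor(2) = 2
Counting from index 0 in the sorted data, the element at index 2 is 21.
Final answer: 21


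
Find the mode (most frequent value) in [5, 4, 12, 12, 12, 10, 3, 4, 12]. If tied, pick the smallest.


Count the frequency of each value:
  3 appears 1 time(s)
  4 appears 2 time(s)
  5 appears 1 time(s)
  10 appears 1 time(s)
  12 appears 4 time(s)
Maximum frequency is 4.
Only 12 reaches that frequency, so it is the mode.
Final answer: 12


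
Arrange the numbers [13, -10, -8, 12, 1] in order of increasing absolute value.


Compute absolute values:
  |13| = 13
  |-10| = 10
  |-8| = 8
  |12| = 12
  |1| = 1
Absolute values in increasing order: 1 < 8 < 10 < 12 < 13
Listing the original numbers in that order gives the answer.
Final answer: [1, -8, -10, 12, 13]


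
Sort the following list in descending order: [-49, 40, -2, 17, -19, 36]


Original list: [-49, 40, -2, 17, -19, 36]
Repeatedly take the largest remaining element:
  Remaining [-49, 40, -2, 17, -19, 36] -> largest is 40
  Remaining [-49, -2, 17, -19, 36] -> largest is 36
  Remaining [-49, -2, 17, -19] -> largest is 17
  Remaining [-49, -2, -19] -> largest is -2
  Remaining [-49, -19] -> largest is -19
  Remaining [-49] -> largest is -49
Collecting the picks in order gives the descending list.
Final answer: [40, 36, 17, -2, -19, -49]


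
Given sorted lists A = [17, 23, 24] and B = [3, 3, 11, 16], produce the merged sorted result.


List A: [17, 23, 24]
List B: [3, 3, 11, 16]
Repeatedly compare the front elements and take the smaller:
  17 vs 3 -> take 3
  17 vs 3 -> take 3
  17 vs 11 -> take 11
  17 vs 16 -> take 16
  B is exhausted; append the rest of A: [17, 23, 24]
Final answer: [3, 3, 11, 16, 17, 23, 24]


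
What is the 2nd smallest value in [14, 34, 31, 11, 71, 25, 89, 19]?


Sort ascending: [11, 14, 19, 25, 31, 34, 71, 89]
The 2nd element (1-indexed) is at index 1.
Value = 14
Final answer: 14


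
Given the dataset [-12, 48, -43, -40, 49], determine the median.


First, sort the list: [-43, -40, -12, 48, 49]
The list has 5 elements (odd count).
The middle index is 2 (0-based), and the element there is -12.
Final answer: -12


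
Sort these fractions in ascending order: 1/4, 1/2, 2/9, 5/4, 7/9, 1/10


Convert to decimal for comparison:
  1/4 = 0.25
  1/2 = 0.5
  2/9 = 0.2222
  5/4 = 1.25
  7/9 = 0.7778
  1/10 = 0.1
Decimals in increasing order: 0.1 < 0.2222 < 0.25 < 0.5 < 0.7778 < 1.25
Writing each back as its fraction gives the sorted order.
Final answer: 1/10, 2/9, 1/4, 1/2, 7/9, 5/4


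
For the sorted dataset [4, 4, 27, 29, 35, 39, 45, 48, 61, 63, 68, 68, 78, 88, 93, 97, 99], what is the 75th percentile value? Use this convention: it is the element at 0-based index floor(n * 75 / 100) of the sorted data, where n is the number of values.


The dataset has n = 17 elements.
Index = floor(17 * 75 / 100) = floor(1275 / 100) = floor(12.75) = 12
Counting from index 0 in the sorted data, the element at index 12 is 78.
Final answer: 78


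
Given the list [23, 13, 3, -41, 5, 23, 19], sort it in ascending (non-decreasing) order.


Original list: [23, 13, 3, -41, 5, 23, 19]
Repeatedly take the smallest remaining element:
  Remaining [23, 13, 3, -41, 5, 23, 19] -> smallest is -41
  Remaining [23, 13, 3, 5, 23, 19] -> smallest is 3
  Remaining [23, 13, 5, 23, 19] -> smallest is 5
  Remaining [23, 13, 23, 19] -> smallest is 13
  Remaining [23, 23, 19] -> smallest is 19
  Remaining [23, 23] -> smallest is 23
  Remaining [23] -> smallest is 23
Collecting the picks in order gives the sorted list.
Final answer: [-41, 3, 5, 13, 19, 23, 23]


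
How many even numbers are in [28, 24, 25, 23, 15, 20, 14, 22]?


Check each element:
  28 is even
  24 is even
  25 is odd
  23 is odd
  15 is odd
  20 is even
  14 is even
  22 is even
Evens: [28, 24, 20, 14, 22]
Count of evens = 5
Final answer: 5


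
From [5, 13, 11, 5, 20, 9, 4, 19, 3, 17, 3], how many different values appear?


List all unique values:
Distinct values: [3, 4, 5, 9, 11, 13, 17, 19, 20]
Count = 9
Final answer: 9


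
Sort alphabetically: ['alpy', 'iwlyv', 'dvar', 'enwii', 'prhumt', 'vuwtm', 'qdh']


Compare strings character by character (the first differing letter decides):
  'alpy' < 'dvar' since 'a' < 'd' at position 1
  'dvar' < 'enwii' since 'd' < 'e' at position 1
  'enwii' < 'iwlyv' since 'e' < 'i' at position 1
  'iwlyv' < 'prhumt' since 'i' < 'p' at position 1
  'prhumt' < 'qdh' since 'p' < 'q' at position 1
  'qdh' < 'vuwtm' since 'q' < 'v' at position 1
Chaining these comparisons gives the alphabetical order.
Final answer: ['alpy', 'dvar', 'enwii', 'iwlyv', 'prhumt', 'qdh', 'vuwtm']


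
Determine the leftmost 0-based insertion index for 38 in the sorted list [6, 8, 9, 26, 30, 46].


List is sorted: [6, 8, 9, 26, 30, 46]
We need the leftmost position where 38 can be inserted, i.e. the first index whose element is >= 38 (or the end of the list if none is).
Binary search with low=0, high=6 (0-based indices):
  low=0, high=6, mid=3: a[3]=26 < 38, so low = 4
  low=4, high=6, mid=5: a[5]=46 >= 38, so high = 5
  low=4, high=5, mid=4: a[4]=30 < 38, so low = 5
Now low = high = 5, so the insertion index is 5.
Final answer: 5


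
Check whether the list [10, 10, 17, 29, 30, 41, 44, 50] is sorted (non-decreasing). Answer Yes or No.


Check consecutive pairs:
  10 <= 10? True
  10 <= 17? True
  17 <= 29? True
  29 <= 30? True
  30 <= 41? True
  41 <= 44? True
  44 <= 50? True
Every consecutive pair is in order, so the list is non-decreasing.
Final answer: Yes


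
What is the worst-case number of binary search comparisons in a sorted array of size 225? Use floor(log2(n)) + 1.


Binary search halves the search space each step.
Maximum comparisons = floor(log2(225)) + 1
log2(225) = 7.8138
floor(log2(225)) = 7, so 7 + 1 = 8
Final answer: 8


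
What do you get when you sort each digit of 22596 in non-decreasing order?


The number 22596 has digits: 2, 2, 5, 9, 6
Sorted: 2, 2, 5, 6, 9
Joining the sorted digits gives the result.
Final answer: 22569


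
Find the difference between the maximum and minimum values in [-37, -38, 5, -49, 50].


Maximum value: 50
Minimum value: -49
Range = 50 - (-49) = 99
Final answer: 99


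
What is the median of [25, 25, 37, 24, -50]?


First, sort the list: [-50, 24, 25, 25, 37]
The list has 5 elements (odd count).
The middle index is 2 (0-based), and the element there is 25.
Final answer: 25


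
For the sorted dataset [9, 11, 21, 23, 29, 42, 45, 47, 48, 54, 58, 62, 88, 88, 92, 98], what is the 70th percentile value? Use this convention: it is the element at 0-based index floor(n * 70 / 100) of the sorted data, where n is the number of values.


The dataset has n = 16 elements.
Index = floor(16 * 70 / 100) = floor(1120 / 100) = floor(11.2) = 11
Counting from index 0 in the sorted data, the element at index 11 is 62.
Final answer: 62


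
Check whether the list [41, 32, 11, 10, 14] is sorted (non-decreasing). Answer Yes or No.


Check consecutive pairs:
  41 <= 32? False
  32 <= 11? False
  11 <= 10? False
  10 <= 14? True
3 consecutive pair(s) are out of order, so the list is not sorted.
Final answer: No


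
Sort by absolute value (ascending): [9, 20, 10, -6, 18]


Compute absolute values:
  |9| = 9
  |20| = 20
  |10| = 10
  |-6| = 6
  |18| = 18
Absolute values in increasing order: 6 < 9 < 10 < 18 < 20
Listing the original numbers in that order gives the answer.
Final answer: [-6, 9, 10, 18, 20]


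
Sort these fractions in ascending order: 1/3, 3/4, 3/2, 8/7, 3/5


Convert to decimal for comparison:
  1/3 = 0.3333
  3/4 = 0.75
  3/2 = 1.5
  8/7 = 1.1429
  3/5 = 0.6
Decimals in increasing order: 0.3333 < 0.6 < 0.75 < 1.1429 < 1.5
Writing each back as its fraction gives the sorted order.
Final answer: 1/3, 3/5, 3/4, 8/7, 3/2


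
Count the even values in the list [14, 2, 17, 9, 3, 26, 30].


Check each element:
  14 is even
  2 is even
  17 is odd
  9 is odd
  3 is odd
  26 is even
  30 is even
Evens: [14, 2, 26, 30]
Count of evens = 4
Final answer: 4


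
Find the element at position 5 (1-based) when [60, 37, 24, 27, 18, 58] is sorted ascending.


Sort ascending: [18, 24, 27, 37, 58, 60]
The 5th element (1-indexed) is at index 4.
Value = 58
Final answer: 58


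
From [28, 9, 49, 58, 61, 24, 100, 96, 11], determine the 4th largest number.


Sort descending: [100, 96, 61, 58, 49, 28, 24, 11, 9]
The 4th element (1-indexed) is at index 3.
Value = 58
Final answer: 58


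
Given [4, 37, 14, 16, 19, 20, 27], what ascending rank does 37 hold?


Sort ascending: [4, 14, 16, 19, 20, 27, 37]
Find 37 in the sorted list.
37 is at position 7 (1-indexed).
Final answer: 7


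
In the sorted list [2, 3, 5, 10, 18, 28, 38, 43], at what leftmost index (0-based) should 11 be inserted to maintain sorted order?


List is sorted: [2, 3, 5, 10, 18, 28, 38, 43]
We need the leftmost position where 11 can be inserted, i.e. the first index whose element is >= 11 (or the end of the list if none is).
Binary search with low=0, high=8 (0-based indices):
  low=0, high=8, mid=4: a[4]=18 >= 11, so high = 4
  low=0, high=4, mid=2: a[2]=5 < 11, so low = 3
  low=3, high=4, mid=3: a[3]=10 < 11, so low = 4
Now low = high = 4, so the insertion index is 4.
Final answer: 4


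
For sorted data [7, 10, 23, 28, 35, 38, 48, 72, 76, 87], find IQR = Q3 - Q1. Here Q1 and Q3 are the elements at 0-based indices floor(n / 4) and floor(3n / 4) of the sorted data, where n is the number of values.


The data has n = 10 elements.
Q1 index = floor(10 / 4) = floor(2.5) = 2; Q3 index = floor(3 * 10 / 4) = floor(7.5) = 7
Q1 = element at index 2 = 23
Q3 = element at index 7 = 72
IQR = 72 - 23 = 49
Final answer: 49


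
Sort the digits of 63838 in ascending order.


The number 63838 has digits: 6, 3, 8, 3, 8
Sorted: 3, 3, 6, 8, 8
Joining the sorted digits gives the result.
Final answer: 33688


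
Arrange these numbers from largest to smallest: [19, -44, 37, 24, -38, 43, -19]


Original list: [19, -44, 37, 24, -38, 43, -19]
Repeatedly take the largest remaining element:
  Remaining [19, -44, 37, 24, -38, 43, -19] -> largest is 43
  Remaining [19, -44, 37, 24, -38, -19] -> largest is 37
  Remaining [19, -44, 24, -38, -19] -> largest is 24
  Remaining [19, -44, -38, -19] -> largest is 19
  Remaining [-44, -38, -19] -> largest is -19
  Remaining [-44, -38] -> largest is -38
  Remaining [-44] -> largest is -44
Collecting the picks in order gives the descending list.
Final answer: [43, 37, 24, 19, -19, -38, -44]


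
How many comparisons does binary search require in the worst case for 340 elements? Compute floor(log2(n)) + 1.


Binary search halves the search space each step.
Maximum comparisons = floor(log2(340)) + 1
log2(340) = 8.4094
floor(log2(340)) = 8, so 8 + 1 = 9
Final answer: 9


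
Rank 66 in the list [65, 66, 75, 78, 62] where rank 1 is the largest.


Sort descending: [78, 75, 66, 65, 62]
Find 66 in the sorted list.
66 is at position 3.
Final answer: 3


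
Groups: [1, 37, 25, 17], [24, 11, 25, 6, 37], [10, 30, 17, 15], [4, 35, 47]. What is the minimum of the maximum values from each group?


Find max of each group:
  Group 1: [1, 37, 25, 17] -> max = 37
  Group 2: [24, 11, 25, 6, 37] -> max = 37
  Group 3: [10, 30, 17, 15] -> max = 30
  Group 4: [4, 35, 47] -> max = 47
Maxes: [37, 37, 30, 47]
Minimum of maxes = 30
Final answer: 30


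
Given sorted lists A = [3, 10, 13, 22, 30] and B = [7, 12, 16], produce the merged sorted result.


List A: [3, 10, 13, 22, 30]
List B: [7, 12, 16]
Repeatedly compare the front elements and take the smaller:
  3 vs 7 -> take 3
  10 vs 7 -> take 7
  10 vs 12 -> take 10
  13 vs 12 -> take 12
  13 vs 16 -> take 13
  22 vs 16 -> take 16
  B is exhausted; append the rest of A: [22, 30]
Final answer: [3, 7, 10, 12, 13, 16, 22, 30]


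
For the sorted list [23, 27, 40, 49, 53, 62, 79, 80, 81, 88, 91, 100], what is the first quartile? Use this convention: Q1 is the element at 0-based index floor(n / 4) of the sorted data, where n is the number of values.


The list has n = 12 elements.
Q1 index = floor(12 / 4) = floor(3) = 3
Counting from index 0 in the sorted data, the element at index 3 is 49.
Final answer: 49


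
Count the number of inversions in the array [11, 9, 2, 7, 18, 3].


For each element, count the later elements that are smaller than it:
  11 (index 0): smaller elements after it = [9, 2, 7, 3] -> 4
  9 (index 1): smaller elements after it = [2, 7, 3] -> 3
  2 (index 2): smaller elements after it = [] -> 0
  7 (index 3): smaller elements after it = [3] -> 1
  18 (index 4): smaller elements after it = [3] -> 1
Total inversions = 4 + 3 + 0 + 1 + 1 = 9
Final answer: 9


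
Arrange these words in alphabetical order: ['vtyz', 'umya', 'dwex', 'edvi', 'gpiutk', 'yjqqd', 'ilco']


Compare strings character by character (the first differing letter decides):
  'dwex' < 'edvi' since 'd' < 'e' at position 1
  'edvi' < 'gpiutk' since 'e' < 'g' at position 1
  'gpiutk' < 'ilco' since 'g' < 'i' at position 1
  'ilco' < 'umya' since 'i' < 'u' at position 1
  'umya' < 'vtyz' since 'u' < 'v' at position 1
  'vtyz' < 'yjqqd' since 'v' < 'y' at position 1
Chaining these comparisons gives the alphabetical order.
Final answer: ['dwex', 'edvi', 'gpiutk', 'ilco', 'umya', 'vtyz', 'yjqqd']


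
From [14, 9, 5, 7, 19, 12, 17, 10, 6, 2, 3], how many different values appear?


List all unique values:
Distinct values: [2, 3, 5, 6, 7, 9, 10, 12, 14, 17, 19]
Count = 11
Final answer: 11


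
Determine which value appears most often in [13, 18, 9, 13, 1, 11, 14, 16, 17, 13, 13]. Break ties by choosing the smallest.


Count the frequency of each value:
  1 appears 1 time(s)
  9 appears 1 time(s)
  11 appears 1 time(s)
  13 appears 4 time(s)
  14 appears 1 time(s)
  16 appears 1 time(s)
  17 appears 1 time(s)
  18 appears 1 time(s)
Maximum frequency is 4.
Only 13 reaches that frequency, so it is the mode.
Final answer: 13


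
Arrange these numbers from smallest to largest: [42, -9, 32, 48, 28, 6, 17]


Original list: [42, -9, 32, 48, 28, 6, 17]
Repeatedly take the smallest remaining element:
  Remaining [42, -9, 32, 48, 28, 6, 17] -> smallest is -9
  Remaining [42, 32, 48, 28, 6, 17] -> smallest is 6
  Remaining [42, 32, 48, 28, 17] -> smallest is 17
  Remaining [42, 32, 48, 28] -> smallest is 28
  Remaining [42, 32, 48] -> smallest is 32
  Remaining [42, 48] -> smallest is 42
  Remaining [48] -> smallest is 48
Collecting the picks in order gives the sorted list.
Final answer: [-9, 6, 17, 28, 32, 42, 48]


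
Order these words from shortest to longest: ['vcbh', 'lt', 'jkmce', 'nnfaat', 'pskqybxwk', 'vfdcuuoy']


Compute lengths:
  'vcbh' has length 4
  'lt' has length 2
  'jkmce' has length 5
  'nnfaat' has length 6
  'pskqybxwk' has length 9
  'vfdcuuoy' has length 8
Lengths in increasing order: 2 < 4 < 5 < 6 < 8 < 9
Listing the words in that order gives the answer.
Final answer: ['lt', 'vcbh', 'jkmce', 'nnfaat', 'vfdcuuoy', 'pskqybxwk']


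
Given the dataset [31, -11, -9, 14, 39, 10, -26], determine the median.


First, sort the list: [-26, -11, -9, 10, 14, 31, 39]
The list has 7 elements (odd count).
The middle index is 3 (0-based), and the element there is 10.
Final answer: 10


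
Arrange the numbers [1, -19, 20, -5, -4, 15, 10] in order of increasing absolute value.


Compute absolute values:
  |1| = 1
  |-19| = 19
  |20| = 20
  |-5| = 5
  |-4| = 4
  |15| = 15
  |10| = 10
Absolute values in increasing order: 1 < 4 < 5 < 10 < 15 < 19 < 20
Listing the original numbers in that order gives the answer.
Final answer: [1, -4, -5, 10, 15, -19, 20]


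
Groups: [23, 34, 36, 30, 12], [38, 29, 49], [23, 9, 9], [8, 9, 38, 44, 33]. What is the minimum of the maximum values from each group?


Find max of each group:
  Group 1: [23, 34, 36, 30, 12] -> max = 36
  Group 2: [38, 29, 49] -> max = 49
  Group 3: [23, 9, 9] -> max = 23
  Group 4: [8, 9, 38, 44, 33] -> max = 44
Maxes: [36, 49, 23, 44]
Minimum of maxes = 23
Final answer: 23


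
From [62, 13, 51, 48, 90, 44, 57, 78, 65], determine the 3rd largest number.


Sort descending: [90, 78, 65, 62, 57, 51, 48, 44, 13]
The 3rd element (1-indexed) is at index 2.
Value = 65
Final answer: 65


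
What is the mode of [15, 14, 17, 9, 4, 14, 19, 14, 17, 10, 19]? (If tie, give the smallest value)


Count the frequency of each value:
  4 appears 1 time(s)
  9 appears 1 time(s)
  10 appears 1 time(s)
  14 appears 3 time(s)
  15 appears 1 time(s)
  17 appears 2 time(s)
  19 appears 2 time(s)
Maximum frequency is 3.
Only 14 reaches that frequency, so it is the mode.
Final answer: 14


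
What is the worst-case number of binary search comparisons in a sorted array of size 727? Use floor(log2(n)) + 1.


Binary search halves the search space each step.
Maximum comparisons = floor(log2(727)) + 1
log2(727) = 9.5058
floor(log2(727)) = 9, so 9 + 1 = 10
Final answer: 10


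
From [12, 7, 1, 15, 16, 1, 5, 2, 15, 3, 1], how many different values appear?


List all unique values:
Distinct values: [1, 2, 3, 5, 7, 12, 15, 16]
Count = 8
Final answer: 8


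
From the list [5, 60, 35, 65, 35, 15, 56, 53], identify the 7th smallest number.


Sort ascending: [5, 15, 35, 35, 53, 56, 60, 65]
The 7th element (1-indexed) is at index 6.
Value = 60
Final answer: 60


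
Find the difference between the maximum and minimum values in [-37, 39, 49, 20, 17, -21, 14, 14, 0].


Maximum value: 49
Minimum value: -37
Range = 49 - (-37) = 86
Final answer: 86


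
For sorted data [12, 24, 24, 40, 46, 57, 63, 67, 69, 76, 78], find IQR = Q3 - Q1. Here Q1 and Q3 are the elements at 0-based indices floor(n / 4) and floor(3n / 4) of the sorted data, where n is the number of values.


The data has n = 11 elements.
Q1 index = floor(11 / 4) = floor(2.75) = 2; Q3 index = floor(3 * 11 / 4) = floor(8.25) = 8
Q1 = element at index 2 = 24
Q3 = element at index 8 = 69
IQR = 69 - 24 = 45
Final answer: 45


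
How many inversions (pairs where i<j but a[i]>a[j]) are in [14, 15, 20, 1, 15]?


For each element, count the later elements that are smaller than it:
  14 (index 0): smaller elements after it = [1] -> 1
  15 (index 1): smaller elements after it = [1] -> 1
  20 (index 2): smaller elements after it = [1, 15] -> 2
  1 (index 3): smaller elements after it = [] -> 0
Total inversions = 1 + 1 + 2 + 0 = 4
Final answer: 4


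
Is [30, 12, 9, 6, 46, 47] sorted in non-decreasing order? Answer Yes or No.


Check consecutive pairs:
  30 <= 12? False
  12 <= 9? False
  9 <= 6? False
  6 <= 46? True
  46 <= 47? True
3 consecutive pair(s) are out of order, so the list is not sorted.
Final answer: No


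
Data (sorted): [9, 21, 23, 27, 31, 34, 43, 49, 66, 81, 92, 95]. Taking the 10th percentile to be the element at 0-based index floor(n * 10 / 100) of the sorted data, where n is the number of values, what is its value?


The dataset has n = 12 elements.
Index = floor(12 * 10 / 100) = floor(120 / 100) = floor(1.2) = 1
Counting from index 0 in the sorted data, the element at index 1 is 21.
Final answer: 21


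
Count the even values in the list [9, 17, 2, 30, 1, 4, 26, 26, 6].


Check each element:
  9 is odd
  17 is odd
  2 is even
  30 is even
  1 is odd
  4 is even
  26 is even
  26 is even
  6 is even
Evens: [2, 30, 4, 26, 26, 6]
Count of evens = 6
Final answer: 6


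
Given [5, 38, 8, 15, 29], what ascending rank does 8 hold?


Sort ascending: [5, 8, 15, 29, 38]
Find 8 in the sorted list.
8 is at position 2 (1-indexed).
Final answer: 2


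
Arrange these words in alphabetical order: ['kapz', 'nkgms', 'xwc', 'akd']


Compare strings character by character (the first differing letter decides):
  'akd' < 'kapz' since 'a' < 'k' at position 1
  'kapz' < 'nkgms' since 'k' < 'n' at position 1
  'nkgms' < 'xwc' since 'n' < 'x' at position 1
Chaining these comparisons gives the alphabetical order.
Final answer: ['akd', 'kapz', 'nkgms', 'xwc']


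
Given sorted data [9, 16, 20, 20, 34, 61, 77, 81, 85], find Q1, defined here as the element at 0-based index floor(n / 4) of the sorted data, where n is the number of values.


The list has n = 9 elements.
Q1 index = floor(9 / 4) = floor(2.25) = 2
Counting from index 0 in the sorted data, the element at index 2 is 20.
Final answer: 20


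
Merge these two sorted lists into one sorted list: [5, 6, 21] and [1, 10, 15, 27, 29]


List A: [5, 6, 21]
List B: [1, 10, 15, 27, 29]
Repeatedly compare the front elements and take the smaller:
  5 vs 1 -> take 1
  5 vs 10 -> take 5
  6 vs 10 -> take 6
  21 vs 10 -> take 10
  21 vs 15 -> take 15
  21 vs 27 -> take 21
  A is exhausted; append the rest of B: [27, 29]
Final answer: [1, 5, 6, 10, 15, 21, 27, 29]


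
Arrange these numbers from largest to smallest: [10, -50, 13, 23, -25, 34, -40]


Original list: [10, -50, 13, 23, -25, 34, -40]
Repeatedly take the largest remaining element:
  Remaining [10, -50, 13, 23, -25, 34, -40] -> largest is 34
  Remaining [10, -50, 13, 23, -25, -40] -> largest is 23
  Remaining [10, -50, 13, -25, -40] -> largest is 13
  Remaining [10, -50, -25, -40] -> largest is 10
  Remaining [-50, -25, -40] -> largest is -25
  Remaining [-50, -40] -> largest is -40
  Remaining [-50] -> largest is -50
Collecting the picks in order gives the descending list.
Final answer: [34, 23, 13, 10, -25, -40, -50]


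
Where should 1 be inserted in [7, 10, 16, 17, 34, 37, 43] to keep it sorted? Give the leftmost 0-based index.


List is sorted: [7, 10, 16, 17, 34, 37, 43]
We need the leftmost position where 1 can be inserted, i.e. the first index whose element is >= 1 (or the end of the list if none is).
Binary search with low=0, high=7 (0-based indices):
  low=0, high=7, mid=3: a[3]=17 >= 1, so high = 3
  low=0, high=3, mid=1: a[1]=10 >= 1, so high = 1
  low=0, high=1, mid=0: a[0]=7 >= 1, so high = 0
Now low = high = 0, so the insertion index is 0.
Final answer: 0


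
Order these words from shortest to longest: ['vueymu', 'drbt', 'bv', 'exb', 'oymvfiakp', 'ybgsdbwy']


Compute lengths:
  'vueymu' has length 6
  'drbt' has length 4
  'bv' has length 2
  'exb' has length 3
  'oymvfiakp' has length 9
  'ybgsdbwy' has length 8
Lengths in increasing order: 2 < 3 < 4 < 6 < 8 < 9
Listing the words in that order gives the answer.
Final answer: ['bv', 'exb', 'drbt', 'vueymu', 'ybgsdbwy', 'oymvfiakp']


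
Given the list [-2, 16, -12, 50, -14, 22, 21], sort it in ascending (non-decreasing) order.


Original list: [-2, 16, -12, 50, -14, 22, 21]
Repeatedly take the smallest remaining element:
  Remaining [-2, 16, -12, 50, -14, 22, 21] -> smallest is -14
  Remaining [-2, 16, -12, 50, 22, 21] -> smallest is -12
  Remaining [-2, 16, 50, 22, 21] -> smallest is -2
  Remaining [16, 50, 22, 21] -> smallest is 16
  Remaining [50, 22, 21] -> smallest is 21
  Remaining [50, 22] -> smallest is 22
  Remaining [50] -> smallest is 50
Collecting the picks in order gives the sorted list.
Final answer: [-14, -12, -2, 16, 21, 22, 50]


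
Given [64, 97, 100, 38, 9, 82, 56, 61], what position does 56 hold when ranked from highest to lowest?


Sort descending: [100, 97, 82, 64, 61, 56, 38, 9]
Find 56 in the sorted list.
56 is at position 6.
Final answer: 6


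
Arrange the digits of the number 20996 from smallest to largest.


The number 20996 has digits: 2, 0, 9, 9, 6
Sorted: 0, 2, 6, 9, 9
Joining the sorted digits gives the result.
Final answer: 02699


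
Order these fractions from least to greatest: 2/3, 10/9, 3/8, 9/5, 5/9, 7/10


Convert to decimal for comparison:
  2/3 = 0.6667
  10/9 = 1.1111
  3/8 = 0.375
  9/5 = 1.8
  5/9 = 0.5556
  7/10 = 0.7
Decimals in increasing order: 0.375 < 0.5556 < 0.6667 < 0.7 < 1.1111 < 1.8
Writing each back as its fraction gives the sorted order.
Final answer: 3/8, 5/9, 2/3, 7/10, 10/9, 9/5


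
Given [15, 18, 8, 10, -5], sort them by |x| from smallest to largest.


Compute absolute values:
  |15| = 15
  |18| = 18
  |8| = 8
  |10| = 10
  |-5| = 5
Absolute values in increasing order: 5 < 8 < 10 < 15 < 18
Listing the original numbers in that order gives the answer.
Final answer: [-5, 8, 10, 15, 18]


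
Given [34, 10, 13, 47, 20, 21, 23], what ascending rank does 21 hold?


Sort ascending: [10, 13, 20, 21, 23, 34, 47]
Find 21 in the sorted list.
21 is at position 4 (1-indexed).
Final answer: 4


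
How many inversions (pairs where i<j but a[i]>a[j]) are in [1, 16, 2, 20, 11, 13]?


For each element, count the later elements that are smaller than it:
  1 (index 0): smaller elements after it = [] -> 0
  16 (index 1): smaller elements after it = [2, 11, 13] -> 3
  2 (index 2): smaller elements after it = [] -> 0
  20 (index 3): smaller elements after it = [11, 13] -> 2
  11 (index 4): smaller elements after it = [] -> 0
Total inversions = 0 + 3 + 0 + 2 + 0 = 5
Final answer: 5


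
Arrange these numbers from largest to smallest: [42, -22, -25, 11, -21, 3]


Original list: [42, -22, -25, 11, -21, 3]
Repeatedly take the largest remaining element:
  Remaining [42, -22, -25, 11, -21, 3] -> largest is 42
  Remaining [-22, -25, 11, -21, 3] -> largest is 11
  Remaining [-22, -25, -21, 3] -> largest is 3
  Remaining [-22, -25, -21] -> largest is -21
  Remaining [-22, -25] -> largest is -22
  Remaining [-25] -> largest is -25
Collecting the picks in order gives the descending list.
Final answer: [42, 11, 3, -21, -22, -25]
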